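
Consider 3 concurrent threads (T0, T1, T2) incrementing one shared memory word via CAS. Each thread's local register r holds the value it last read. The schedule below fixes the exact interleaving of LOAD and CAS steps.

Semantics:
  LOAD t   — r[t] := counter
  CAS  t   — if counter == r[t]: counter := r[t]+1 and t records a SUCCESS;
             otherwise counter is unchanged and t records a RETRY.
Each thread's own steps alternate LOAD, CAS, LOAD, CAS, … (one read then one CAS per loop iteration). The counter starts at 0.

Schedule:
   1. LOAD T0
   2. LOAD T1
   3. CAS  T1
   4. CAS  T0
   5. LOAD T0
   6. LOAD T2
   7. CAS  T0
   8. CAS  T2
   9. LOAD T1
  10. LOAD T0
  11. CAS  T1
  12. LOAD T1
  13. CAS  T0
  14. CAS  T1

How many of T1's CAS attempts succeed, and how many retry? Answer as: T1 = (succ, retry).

#1 T0 reads 0
#2 T1 reads 0
#3 T1 CAS(0→1) writes; counter now 1
#4 T0 CAS(0→1) fails; counter now 1
#5 T0 reads 1
#6 T2 reads 1
#7 T0 CAS(1→2) writes; counter now 2
#8 T2 CAS(1→2) fails; counter now 2
#9 T1 reads 2
#10 T0 reads 2
#11 T1 CAS(2→3) writes; counter now 3
#12 T1 reads 3
#13 T0 CAS(2→3) fails; counter now 3
#14 T1 CAS(3→4) writes; counter now 4

T1 = (3, 0)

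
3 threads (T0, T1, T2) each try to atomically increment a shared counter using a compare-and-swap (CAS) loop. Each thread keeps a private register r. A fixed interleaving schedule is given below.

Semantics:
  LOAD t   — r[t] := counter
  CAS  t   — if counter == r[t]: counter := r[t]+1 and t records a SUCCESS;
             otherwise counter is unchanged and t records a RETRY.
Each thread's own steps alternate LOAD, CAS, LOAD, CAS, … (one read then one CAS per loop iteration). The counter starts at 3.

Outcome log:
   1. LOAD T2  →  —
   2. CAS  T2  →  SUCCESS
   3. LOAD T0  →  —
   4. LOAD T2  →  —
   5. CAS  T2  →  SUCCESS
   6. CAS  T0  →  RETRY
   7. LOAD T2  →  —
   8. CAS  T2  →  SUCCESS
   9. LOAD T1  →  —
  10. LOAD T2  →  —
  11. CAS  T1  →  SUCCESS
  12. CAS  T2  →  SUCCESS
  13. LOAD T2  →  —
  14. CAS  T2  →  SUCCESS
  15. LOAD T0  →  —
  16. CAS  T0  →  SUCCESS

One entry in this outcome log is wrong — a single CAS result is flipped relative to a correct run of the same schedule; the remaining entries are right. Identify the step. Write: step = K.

step = 12

Correct run:
1. LOAD T2 → mem=3 r[T2]=3 [LOAD]
2. CAS T2 → mem=4 r[T2]=3 [OK]
3. LOAD T0 → mem=4 r[T0]=4 [LOAD]
4. LOAD T2 → mem=4 r[T2]=4 [LOAD]
5. CAS T2 → mem=5 r[T2]=4 [OK]
6. CAS T0 → mem=5 r[T0]=4 [RETRY]
7. LOAD T2 → mem=5 r[T2]=5 [LOAD]
8. CAS T2 → mem=6 r[T2]=5 [OK]
9. LOAD T1 → mem=6 r[T1]=6 [LOAD]
10. LOAD T2 → mem=6 r[T2]=6 [LOAD]
11. CAS T1 → mem=7 r[T1]=6 [OK]
12. CAS T2 → mem=7 r[T2]=6 [RETRY]
13. LOAD T2 → mem=7 r[T2]=7 [LOAD]
14. CAS T2 → mem=8 r[T2]=7 [OK]
15. LOAD T0 → mem=8 r[T0]=8 [LOAD]
16. CAS T0 → mem=9 r[T0]=8 [OK]
Log disagrees first at step 12.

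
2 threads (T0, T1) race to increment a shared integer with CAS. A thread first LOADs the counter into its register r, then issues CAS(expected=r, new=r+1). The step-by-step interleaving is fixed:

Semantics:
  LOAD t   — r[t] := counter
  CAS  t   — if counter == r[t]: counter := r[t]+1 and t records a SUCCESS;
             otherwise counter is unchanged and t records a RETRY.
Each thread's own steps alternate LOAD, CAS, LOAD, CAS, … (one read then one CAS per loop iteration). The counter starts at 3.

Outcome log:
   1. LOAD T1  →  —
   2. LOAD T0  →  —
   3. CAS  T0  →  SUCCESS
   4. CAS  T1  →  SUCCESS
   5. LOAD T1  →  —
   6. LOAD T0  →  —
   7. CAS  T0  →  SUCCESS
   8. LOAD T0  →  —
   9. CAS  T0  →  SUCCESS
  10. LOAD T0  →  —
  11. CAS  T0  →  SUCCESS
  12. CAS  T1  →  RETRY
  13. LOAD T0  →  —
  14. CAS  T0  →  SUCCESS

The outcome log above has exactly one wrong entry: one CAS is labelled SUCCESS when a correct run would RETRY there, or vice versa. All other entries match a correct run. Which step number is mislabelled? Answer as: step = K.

step = 4

Reference trace:
1. LOAD T1 → mem=3 r[T1]=3 [LOAD]
2. LOAD T0 → mem=3 r[T0]=3 [LOAD]
3. CAS T0 → mem=4 r[T0]=3 [OK]
4. CAS T1 → mem=4 r[T1]=3 [RETRY]
5. LOAD T1 → mem=4 r[T1]=4 [LOAD]
6. LOAD T0 → mem=4 r[T0]=4 [LOAD]
7. CAS T0 → mem=5 r[T0]=4 [OK]
8. LOAD T0 → mem=5 r[T0]=5 [LOAD]
9. CAS T0 → mem=6 r[T0]=5 [OK]
10. LOAD T0 → mem=6 r[T0]=6 [LOAD]
11. CAS T0 → mem=7 r[T0]=6 [OK]
12. CAS T1 → mem=7 r[T1]=4 [RETRY]
13. LOAD T0 → mem=7 r[T0]=7 [LOAD]
14. CAS T0 → mem=8 r[T0]=7 [OK]
Log disagrees first at step 4.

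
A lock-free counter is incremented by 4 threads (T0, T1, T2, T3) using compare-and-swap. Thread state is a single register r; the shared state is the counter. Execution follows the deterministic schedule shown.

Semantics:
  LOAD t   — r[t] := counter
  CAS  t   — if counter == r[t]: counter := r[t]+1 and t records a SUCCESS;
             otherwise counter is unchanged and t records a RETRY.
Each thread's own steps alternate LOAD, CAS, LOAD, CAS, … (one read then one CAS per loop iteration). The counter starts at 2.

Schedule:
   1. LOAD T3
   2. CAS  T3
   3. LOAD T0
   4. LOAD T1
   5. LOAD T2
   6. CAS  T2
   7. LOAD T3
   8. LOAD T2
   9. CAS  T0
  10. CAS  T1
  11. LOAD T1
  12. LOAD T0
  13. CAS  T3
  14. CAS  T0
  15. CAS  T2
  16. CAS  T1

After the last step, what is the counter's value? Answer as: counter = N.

step 1: T3 LOAD ⇒ load; ctr=2 reg=2
step 2: T3 CAS ⇒ ok; ctr=3 reg=2
step 3: T0 LOAD ⇒ load; ctr=3 reg=3
step 4: T1 LOAD ⇒ load; ctr=3 reg=3
step 5: T2 LOAD ⇒ load; ctr=3 reg=3
step 6: T2 CAS ⇒ ok; ctr=4 reg=3
step 7: T3 LOAD ⇒ load; ctr=4 reg=4
step 8: T2 LOAD ⇒ load; ctr=4 reg=4
step 9: T0 CAS ⇒ retry; ctr=4 reg=3
step 10: T1 CAS ⇒ retry; ctr=4 reg=3
step 11: T1 LOAD ⇒ load; ctr=4 reg=4
step 12: T0 LOAD ⇒ load; ctr=4 reg=4
step 13: T3 CAS ⇒ ok; ctr=5 reg=4
step 14: T0 CAS ⇒ retry; ctr=5 reg=4
step 15: T2 CAS ⇒ retry; ctr=5 reg=4
step 16: T1 CAS ⇒ retry; ctr=5 reg=4

counter = 5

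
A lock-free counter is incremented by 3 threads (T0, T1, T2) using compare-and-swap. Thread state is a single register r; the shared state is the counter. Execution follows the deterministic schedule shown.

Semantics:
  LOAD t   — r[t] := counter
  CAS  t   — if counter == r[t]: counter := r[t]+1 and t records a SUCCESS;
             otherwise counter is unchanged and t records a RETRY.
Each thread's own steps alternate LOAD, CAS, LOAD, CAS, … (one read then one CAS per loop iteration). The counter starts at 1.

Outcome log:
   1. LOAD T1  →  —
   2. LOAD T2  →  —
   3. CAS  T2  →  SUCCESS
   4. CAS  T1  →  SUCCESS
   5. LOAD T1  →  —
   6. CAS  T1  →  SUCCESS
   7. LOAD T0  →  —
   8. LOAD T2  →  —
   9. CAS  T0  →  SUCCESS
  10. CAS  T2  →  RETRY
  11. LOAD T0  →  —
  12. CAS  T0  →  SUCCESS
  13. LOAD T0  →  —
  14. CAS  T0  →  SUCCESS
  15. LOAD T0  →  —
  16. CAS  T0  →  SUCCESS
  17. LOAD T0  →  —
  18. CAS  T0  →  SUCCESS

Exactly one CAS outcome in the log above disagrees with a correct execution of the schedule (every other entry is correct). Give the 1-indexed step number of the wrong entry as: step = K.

Re-executing:
step 1: T1 LOAD ⇒ load; ctr=1 reg=1
step 2: T2 LOAD ⇒ load; ctr=1 reg=1
step 3: T2 CAS ⇒ ok; ctr=2 reg=1
step 4: T1 CAS ⇒ retry; ctr=2 reg=1
step 5: T1 LOAD ⇒ load; ctr=2 reg=2
step 6: T1 CAS ⇒ ok; ctr=3 reg=2
step 7: T0 LOAD ⇒ load; ctr=3 reg=3
step 8: T2 LOAD ⇒ load; ctr=3 reg=3
step 9: T0 CAS ⇒ ok; ctr=4 reg=3
step 10: T2 CAS ⇒ retry; ctr=4 reg=3
step 11: T0 LOAD ⇒ load; ctr=4 reg=4
step 12: T0 CAS ⇒ ok; ctr=5 reg=4
step 13: T0 LOAD ⇒ load; ctr=5 reg=5
step 14: T0 CAS ⇒ ok; ctr=6 reg=5
step 15: T0 LOAD ⇒ load; ctr=6 reg=6
step 16: T0 CAS ⇒ ok; ctr=7 reg=6
step 17: T0 LOAD ⇒ load; ctr=7 reg=7
step 18: T0 CAS ⇒ ok; ctr=8 reg=7
Mismatch at 4.

step = 4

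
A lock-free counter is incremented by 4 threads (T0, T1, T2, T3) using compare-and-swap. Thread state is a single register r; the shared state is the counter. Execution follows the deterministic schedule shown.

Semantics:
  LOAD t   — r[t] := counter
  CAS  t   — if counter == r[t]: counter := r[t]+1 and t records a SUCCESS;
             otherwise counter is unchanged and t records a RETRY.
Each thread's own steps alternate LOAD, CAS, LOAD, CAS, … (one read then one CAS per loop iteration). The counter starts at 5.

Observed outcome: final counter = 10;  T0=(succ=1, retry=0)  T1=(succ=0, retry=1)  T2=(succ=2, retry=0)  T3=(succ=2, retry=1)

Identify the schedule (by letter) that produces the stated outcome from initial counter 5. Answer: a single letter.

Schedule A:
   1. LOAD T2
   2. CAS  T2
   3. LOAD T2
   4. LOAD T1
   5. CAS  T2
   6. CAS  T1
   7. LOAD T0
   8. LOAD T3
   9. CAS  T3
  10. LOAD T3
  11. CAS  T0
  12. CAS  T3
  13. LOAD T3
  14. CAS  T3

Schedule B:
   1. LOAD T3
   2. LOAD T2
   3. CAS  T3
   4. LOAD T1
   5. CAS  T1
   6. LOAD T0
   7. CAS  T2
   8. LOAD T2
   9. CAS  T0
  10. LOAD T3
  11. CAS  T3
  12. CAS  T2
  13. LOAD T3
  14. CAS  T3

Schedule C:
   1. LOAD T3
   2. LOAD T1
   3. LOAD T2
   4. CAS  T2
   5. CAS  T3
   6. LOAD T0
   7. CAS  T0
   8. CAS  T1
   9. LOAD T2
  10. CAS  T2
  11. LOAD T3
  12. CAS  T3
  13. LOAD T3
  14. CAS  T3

Tracing schedule C:
   1) LOAD T3:  M=5  r_T3=5
   2) LOAD T1:  M=5  r_T1=5
   3) LOAD T2:  M=5  r_T2=5
   4) CAS  T2:  M=6  r_T2=5 ✓
   5) CAS  T3:  M=6  r_T3=5 ✗
   6) LOAD T0:  M=6  r_T0=6
   7) CAS  T0:  M=7  r_T0=6 ✓
   8) CAS  T1:  M=7  r_T1=5 ✗
   9) LOAD T2:  M=7  r_T2=7
  10) CAS  T2:  M=8  r_T2=7 ✓
  11) LOAD T3:  M=8  r_T3=8
  12) CAS  T3:  M=9  r_T3=8 ✓
  13) LOAD T3:  M=9  r_T3=9
  14) CAS  T3:  M=10  r_T3=9 ✓

C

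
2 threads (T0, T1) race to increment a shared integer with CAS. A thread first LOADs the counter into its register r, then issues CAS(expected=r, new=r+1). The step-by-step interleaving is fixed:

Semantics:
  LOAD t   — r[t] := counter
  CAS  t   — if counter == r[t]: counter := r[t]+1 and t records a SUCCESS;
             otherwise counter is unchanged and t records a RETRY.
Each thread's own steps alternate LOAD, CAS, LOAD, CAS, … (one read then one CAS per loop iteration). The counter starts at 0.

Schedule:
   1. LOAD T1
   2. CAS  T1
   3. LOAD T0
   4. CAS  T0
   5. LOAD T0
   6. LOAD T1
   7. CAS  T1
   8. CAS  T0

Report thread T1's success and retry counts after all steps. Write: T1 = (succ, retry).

T1 = (2, 0)

[1] T1.load  rd  (counter 0, T1.r 0)
[2] T1.cas  hit  (counter 1, T1.r 0)
[3] T0.load  rd  (counter 1, T0.r 1)
[4] T0.cas  hit  (counter 2, T0.r 1)
[5] T0.load  rd  (counter 2, T0.r 2)
[6] T1.load  rd  (counter 2, T1.r 2)
[7] T1.cas  hit  (counter 3, T1.r 2)
[8] T0.cas  miss  (counter 3, T0.r 2)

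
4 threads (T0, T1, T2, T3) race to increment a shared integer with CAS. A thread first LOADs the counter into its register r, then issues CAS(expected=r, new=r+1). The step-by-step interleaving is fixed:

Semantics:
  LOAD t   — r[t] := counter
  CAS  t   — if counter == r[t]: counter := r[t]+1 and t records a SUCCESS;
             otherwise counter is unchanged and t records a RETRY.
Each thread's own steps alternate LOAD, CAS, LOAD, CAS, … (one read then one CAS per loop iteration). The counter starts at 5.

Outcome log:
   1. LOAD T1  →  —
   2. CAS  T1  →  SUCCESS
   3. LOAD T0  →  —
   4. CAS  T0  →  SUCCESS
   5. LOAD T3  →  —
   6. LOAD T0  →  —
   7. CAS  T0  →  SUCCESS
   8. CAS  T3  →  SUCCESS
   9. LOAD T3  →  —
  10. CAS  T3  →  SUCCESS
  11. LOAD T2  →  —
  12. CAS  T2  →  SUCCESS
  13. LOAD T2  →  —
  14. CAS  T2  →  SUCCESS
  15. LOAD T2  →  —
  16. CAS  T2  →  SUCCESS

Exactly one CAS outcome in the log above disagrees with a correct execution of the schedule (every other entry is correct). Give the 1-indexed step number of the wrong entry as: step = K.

step = 8

Re-executing:
   1) LOAD T1:  M=5  r_T1=5
   2) CAS  T1:  M=6  r_T1=5 ✓
   3) LOAD T0:  M=6  r_T0=6
   4) CAS  T0:  M=7  r_T0=6 ✓
   5) LOAD T3:  M=7  r_T3=7
   6) LOAD T0:  M=7  r_T0=7
   7) CAS  T0:  M=8  r_T0=7 ✓
   8) CAS  T3:  M=8  r_T3=7 ✗
   9) LOAD T3:  M=8  r_T3=8
  10) CAS  T3:  M=9  r_T3=8 ✓
  11) LOAD T2:  M=9  r_T2=9
  12) CAS  T2:  M=10  r_T2=9 ✓
  13) LOAD T2:  M=10  r_T2=10
  14) CAS  T2:  M=11  r_T2=10 ✓
  15) LOAD T2:  M=11  r_T2=11
  16) CAS  T2:  M=12  r_T2=11 ✓
Flip is step 8.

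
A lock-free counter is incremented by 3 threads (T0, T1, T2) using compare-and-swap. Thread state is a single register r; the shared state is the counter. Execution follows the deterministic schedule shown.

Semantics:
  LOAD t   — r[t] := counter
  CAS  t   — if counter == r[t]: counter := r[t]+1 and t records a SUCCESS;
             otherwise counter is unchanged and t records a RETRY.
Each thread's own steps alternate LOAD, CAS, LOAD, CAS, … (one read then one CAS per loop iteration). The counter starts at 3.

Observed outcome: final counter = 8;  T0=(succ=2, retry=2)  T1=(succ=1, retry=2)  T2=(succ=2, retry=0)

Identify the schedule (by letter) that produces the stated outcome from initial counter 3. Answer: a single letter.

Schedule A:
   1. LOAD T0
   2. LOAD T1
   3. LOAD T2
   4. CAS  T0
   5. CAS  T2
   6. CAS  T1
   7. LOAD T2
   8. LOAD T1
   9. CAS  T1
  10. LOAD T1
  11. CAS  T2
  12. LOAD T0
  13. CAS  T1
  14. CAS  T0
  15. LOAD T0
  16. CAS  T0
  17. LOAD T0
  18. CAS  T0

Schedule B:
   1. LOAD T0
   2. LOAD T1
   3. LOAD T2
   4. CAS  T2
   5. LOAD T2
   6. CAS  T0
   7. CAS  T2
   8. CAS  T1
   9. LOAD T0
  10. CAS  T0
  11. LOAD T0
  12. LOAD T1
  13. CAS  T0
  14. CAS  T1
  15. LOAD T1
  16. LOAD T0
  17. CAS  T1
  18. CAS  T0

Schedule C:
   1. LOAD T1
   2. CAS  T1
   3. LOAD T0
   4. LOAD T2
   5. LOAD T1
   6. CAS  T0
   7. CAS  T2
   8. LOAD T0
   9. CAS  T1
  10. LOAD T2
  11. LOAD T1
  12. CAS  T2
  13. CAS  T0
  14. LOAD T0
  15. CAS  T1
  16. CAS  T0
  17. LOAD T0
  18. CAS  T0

Run B:
#1 T0 reads 3
#2 T1 reads 3
#3 T2 reads 3
#4 T2 CAS(3→4) writes; counter now 4
#5 T2 reads 4
#6 T0 CAS(3→4) fails; counter now 4
#7 T2 CAS(4→5) writes; counter now 5
#8 T1 CAS(3→4) fails; counter now 5
#9 T0 reads 5
#10 T0 CAS(5→6) writes; counter now 6
#11 T0 reads 6
#12 T1 reads 6
#13 T0 CAS(6→7) writes; counter now 7
#14 T1 CAS(6→7) fails; counter now 7
#15 T1 reads 7
#16 T0 reads 7
#17 T1 CAS(7→8) writes; counter now 8
#18 T0 CAS(7→8) fails; counter now 8

B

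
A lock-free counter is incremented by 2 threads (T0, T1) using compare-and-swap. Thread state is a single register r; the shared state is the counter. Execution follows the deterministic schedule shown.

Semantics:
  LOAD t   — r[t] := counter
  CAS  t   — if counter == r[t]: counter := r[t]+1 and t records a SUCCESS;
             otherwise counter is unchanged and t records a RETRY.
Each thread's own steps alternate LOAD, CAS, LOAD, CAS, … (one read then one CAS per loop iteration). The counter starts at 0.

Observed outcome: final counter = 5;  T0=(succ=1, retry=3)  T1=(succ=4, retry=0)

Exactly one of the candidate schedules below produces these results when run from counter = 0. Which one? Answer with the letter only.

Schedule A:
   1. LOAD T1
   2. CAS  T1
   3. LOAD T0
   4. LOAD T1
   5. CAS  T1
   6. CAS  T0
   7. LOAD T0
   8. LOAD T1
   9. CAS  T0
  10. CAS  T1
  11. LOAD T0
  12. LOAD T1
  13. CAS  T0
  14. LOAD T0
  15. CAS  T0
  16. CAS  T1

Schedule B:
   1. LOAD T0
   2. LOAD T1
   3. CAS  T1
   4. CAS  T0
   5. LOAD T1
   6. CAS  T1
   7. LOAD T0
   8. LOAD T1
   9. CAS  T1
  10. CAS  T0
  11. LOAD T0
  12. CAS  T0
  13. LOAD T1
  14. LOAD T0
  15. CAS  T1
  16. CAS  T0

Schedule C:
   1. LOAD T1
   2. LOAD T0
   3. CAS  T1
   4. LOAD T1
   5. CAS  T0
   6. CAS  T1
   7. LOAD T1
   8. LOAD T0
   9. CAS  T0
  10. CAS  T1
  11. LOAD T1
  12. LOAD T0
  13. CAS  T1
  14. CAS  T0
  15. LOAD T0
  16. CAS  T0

B

Tracing schedule B:
#1 T0 reads 0
#2 T1 reads 0
#3 T1 CAS(0→1) writes; counter now 1
#4 T0 CAS(0→1) fails; counter now 1
#5 T1 reads 1
#6 T1 CAS(1→2) writes; counter now 2
#7 T0 reads 2
#8 T1 reads 2
#9 T1 CAS(2→3) writes; counter now 3
#10 T0 CAS(2→3) fails; counter now 3
#11 T0 reads 3
#12 T0 CAS(3→4) writes; counter now 4
#13 T1 reads 4
#14 T0 reads 4
#15 T1 CAS(4→5) writes; counter now 5
#16 T0 CAS(4→5) fails; counter now 5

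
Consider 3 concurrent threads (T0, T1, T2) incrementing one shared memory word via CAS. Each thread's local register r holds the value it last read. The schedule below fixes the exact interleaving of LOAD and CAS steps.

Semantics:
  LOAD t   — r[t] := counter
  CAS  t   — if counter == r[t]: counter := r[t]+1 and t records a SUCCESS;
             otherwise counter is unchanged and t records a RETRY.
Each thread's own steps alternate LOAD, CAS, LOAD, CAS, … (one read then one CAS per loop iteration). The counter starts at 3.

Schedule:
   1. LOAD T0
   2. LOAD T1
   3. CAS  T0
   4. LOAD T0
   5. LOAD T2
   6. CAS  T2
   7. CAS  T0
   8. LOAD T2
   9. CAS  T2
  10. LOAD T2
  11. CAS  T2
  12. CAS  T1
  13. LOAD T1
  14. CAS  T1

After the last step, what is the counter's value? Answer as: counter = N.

counter = 8

[1] T0.load  rd  (counter 3, T0.r 3)
[2] T1.load  rd  (counter 3, T1.r 3)
[3] T0.cas  hit  (counter 4, T0.r 3)
[4] T0.load  rd  (counter 4, T0.r 4)
[5] T2.load  rd  (counter 4, T2.r 4)
[6] T2.cas  hit  (counter 5, T2.r 4)
[7] T0.cas  miss  (counter 5, T0.r 4)
[8] T2.load  rd  (counter 5, T2.r 5)
[9] T2.cas  hit  (counter 6, T2.r 5)
[10] T2.load  rd  (counter 6, T2.r 6)
[11] T2.cas  hit  (counter 7, T2.r 6)
[12] T1.cas  miss  (counter 7, T1.r 3)
[13] T1.load  rd  (counter 7, T1.r 7)
[14] T1.cas  hit  (counter 8, T1.r 7)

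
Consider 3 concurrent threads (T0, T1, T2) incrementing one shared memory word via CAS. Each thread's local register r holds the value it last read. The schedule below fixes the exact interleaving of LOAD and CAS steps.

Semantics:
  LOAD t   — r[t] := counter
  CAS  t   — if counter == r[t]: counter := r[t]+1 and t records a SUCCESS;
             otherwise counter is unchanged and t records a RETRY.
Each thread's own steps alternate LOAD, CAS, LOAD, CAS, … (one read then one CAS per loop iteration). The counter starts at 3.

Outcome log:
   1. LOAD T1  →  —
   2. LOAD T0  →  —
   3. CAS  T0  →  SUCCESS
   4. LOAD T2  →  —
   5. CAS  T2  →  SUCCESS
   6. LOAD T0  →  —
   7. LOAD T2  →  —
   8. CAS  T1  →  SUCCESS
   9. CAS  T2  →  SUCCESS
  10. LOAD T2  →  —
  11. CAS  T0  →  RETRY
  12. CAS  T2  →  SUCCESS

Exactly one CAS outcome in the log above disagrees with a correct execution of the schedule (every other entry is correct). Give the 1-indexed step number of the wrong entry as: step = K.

Correct run:
T1 LOAD — after: cnt=3, r=3 — load
T0 LOAD — after: cnt=3, r=3 — load
T0 CAS — after: cnt=4, r=3 — ok
T2 LOAD — after: cnt=4, r=4 — load
T2 CAS — after: cnt=5, r=4 — ok
T0 LOAD — after: cnt=5, r=5 — load
T2 LOAD — after: cnt=5, r=5 — load
T1 CAS — after: cnt=5, r=3 — retry
T2 CAS — after: cnt=6, r=5 — ok
T2 LOAD — after: cnt=6, r=6 — load
T0 CAS — after: cnt=6, r=5 — retry
T2 CAS — after: cnt=7, r=6 — ok
Flip is step 8.

step = 8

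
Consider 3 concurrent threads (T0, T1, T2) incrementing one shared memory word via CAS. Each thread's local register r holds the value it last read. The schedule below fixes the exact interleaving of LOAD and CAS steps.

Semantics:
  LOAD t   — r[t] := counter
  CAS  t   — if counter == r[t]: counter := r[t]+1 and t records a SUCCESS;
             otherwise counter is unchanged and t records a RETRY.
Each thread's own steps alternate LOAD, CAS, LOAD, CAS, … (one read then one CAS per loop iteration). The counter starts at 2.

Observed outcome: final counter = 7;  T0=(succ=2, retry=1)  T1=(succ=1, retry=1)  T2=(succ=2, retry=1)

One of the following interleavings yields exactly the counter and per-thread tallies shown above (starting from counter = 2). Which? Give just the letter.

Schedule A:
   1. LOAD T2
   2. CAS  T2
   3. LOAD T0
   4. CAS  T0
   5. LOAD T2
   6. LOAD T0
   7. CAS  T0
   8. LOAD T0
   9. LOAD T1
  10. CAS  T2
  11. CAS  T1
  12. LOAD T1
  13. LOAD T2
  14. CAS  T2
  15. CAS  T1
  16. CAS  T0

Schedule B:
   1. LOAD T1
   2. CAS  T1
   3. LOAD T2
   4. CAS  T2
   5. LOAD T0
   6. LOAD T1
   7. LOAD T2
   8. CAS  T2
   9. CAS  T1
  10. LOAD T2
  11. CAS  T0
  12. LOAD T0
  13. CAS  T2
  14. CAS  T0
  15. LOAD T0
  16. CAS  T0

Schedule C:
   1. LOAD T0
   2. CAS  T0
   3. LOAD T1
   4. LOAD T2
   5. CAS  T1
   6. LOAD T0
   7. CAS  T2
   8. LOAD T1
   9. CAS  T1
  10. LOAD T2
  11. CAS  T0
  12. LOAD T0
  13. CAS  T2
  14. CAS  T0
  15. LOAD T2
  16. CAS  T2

Simulating candidate A:
step 1: T2 LOAD ⇒ load; ctr=2 reg=2
step 2: T2 CAS ⇒ ok; ctr=3 reg=2
step 3: T0 LOAD ⇒ load; ctr=3 reg=3
step 4: T0 CAS ⇒ ok; ctr=4 reg=3
step 5: T2 LOAD ⇒ load; ctr=4 reg=4
step 6: T0 LOAD ⇒ load; ctr=4 reg=4
step 7: T0 CAS ⇒ ok; ctr=5 reg=4
step 8: T0 LOAD ⇒ load; ctr=5 reg=5
step 9: T1 LOAD ⇒ load; ctr=5 reg=5
step 10: T2 CAS ⇒ retry; ctr=5 reg=4
step 11: T1 CAS ⇒ ok; ctr=6 reg=5
step 12: T1 LOAD ⇒ load; ctr=6 reg=6
step 13: T2 LOAD ⇒ load; ctr=6 reg=6
step 14: T2 CAS ⇒ ok; ctr=7 reg=6
step 15: T1 CAS ⇒ retry; ctr=7 reg=6
step 16: T0 CAS ⇒ retry; ctr=7 reg=5

A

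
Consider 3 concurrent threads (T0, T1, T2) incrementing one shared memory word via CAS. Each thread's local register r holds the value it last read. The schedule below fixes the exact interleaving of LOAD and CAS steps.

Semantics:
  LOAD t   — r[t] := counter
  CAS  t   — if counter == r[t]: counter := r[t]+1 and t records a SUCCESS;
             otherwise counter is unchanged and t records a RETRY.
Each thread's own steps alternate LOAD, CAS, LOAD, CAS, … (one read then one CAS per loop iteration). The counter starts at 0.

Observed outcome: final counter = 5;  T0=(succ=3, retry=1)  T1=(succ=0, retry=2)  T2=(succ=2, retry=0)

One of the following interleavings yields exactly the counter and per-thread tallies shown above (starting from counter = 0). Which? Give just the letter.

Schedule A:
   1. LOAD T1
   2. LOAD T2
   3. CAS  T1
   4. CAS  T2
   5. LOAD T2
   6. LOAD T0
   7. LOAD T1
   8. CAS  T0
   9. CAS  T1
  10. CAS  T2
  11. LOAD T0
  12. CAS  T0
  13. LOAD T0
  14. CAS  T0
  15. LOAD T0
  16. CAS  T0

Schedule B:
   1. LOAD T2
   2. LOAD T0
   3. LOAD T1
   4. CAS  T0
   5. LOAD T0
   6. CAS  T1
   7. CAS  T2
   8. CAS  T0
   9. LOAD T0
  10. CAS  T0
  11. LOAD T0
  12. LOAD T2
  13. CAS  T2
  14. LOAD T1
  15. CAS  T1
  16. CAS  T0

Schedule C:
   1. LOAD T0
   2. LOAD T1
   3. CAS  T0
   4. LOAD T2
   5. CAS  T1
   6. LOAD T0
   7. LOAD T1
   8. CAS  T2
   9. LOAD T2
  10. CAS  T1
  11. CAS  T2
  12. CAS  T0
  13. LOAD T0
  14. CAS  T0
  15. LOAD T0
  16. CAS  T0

Simulating candidate C:
T0 LOAD — after: cnt=0, r=0 — load
T1 LOAD — after: cnt=0, r=0 — load
T0 CAS — after: cnt=1, r=0 — ok
T2 LOAD — after: cnt=1, r=1 — load
T1 CAS — after: cnt=1, r=0 — retry
T0 LOAD — after: cnt=1, r=1 — load
T1 LOAD — after: cnt=1, r=1 — load
T2 CAS — after: cnt=2, r=1 — ok
T2 LOAD — after: cnt=2, r=2 — load
T1 CAS — after: cnt=2, r=1 — retry
T2 CAS — after: cnt=3, r=2 — ok
T0 CAS — after: cnt=3, r=1 — retry
T0 LOAD — after: cnt=3, r=3 — load
T0 CAS — after: cnt=4, r=3 — ok
T0 LOAD — after: cnt=4, r=4 — load
T0 CAS — after: cnt=5, r=4 — ok

C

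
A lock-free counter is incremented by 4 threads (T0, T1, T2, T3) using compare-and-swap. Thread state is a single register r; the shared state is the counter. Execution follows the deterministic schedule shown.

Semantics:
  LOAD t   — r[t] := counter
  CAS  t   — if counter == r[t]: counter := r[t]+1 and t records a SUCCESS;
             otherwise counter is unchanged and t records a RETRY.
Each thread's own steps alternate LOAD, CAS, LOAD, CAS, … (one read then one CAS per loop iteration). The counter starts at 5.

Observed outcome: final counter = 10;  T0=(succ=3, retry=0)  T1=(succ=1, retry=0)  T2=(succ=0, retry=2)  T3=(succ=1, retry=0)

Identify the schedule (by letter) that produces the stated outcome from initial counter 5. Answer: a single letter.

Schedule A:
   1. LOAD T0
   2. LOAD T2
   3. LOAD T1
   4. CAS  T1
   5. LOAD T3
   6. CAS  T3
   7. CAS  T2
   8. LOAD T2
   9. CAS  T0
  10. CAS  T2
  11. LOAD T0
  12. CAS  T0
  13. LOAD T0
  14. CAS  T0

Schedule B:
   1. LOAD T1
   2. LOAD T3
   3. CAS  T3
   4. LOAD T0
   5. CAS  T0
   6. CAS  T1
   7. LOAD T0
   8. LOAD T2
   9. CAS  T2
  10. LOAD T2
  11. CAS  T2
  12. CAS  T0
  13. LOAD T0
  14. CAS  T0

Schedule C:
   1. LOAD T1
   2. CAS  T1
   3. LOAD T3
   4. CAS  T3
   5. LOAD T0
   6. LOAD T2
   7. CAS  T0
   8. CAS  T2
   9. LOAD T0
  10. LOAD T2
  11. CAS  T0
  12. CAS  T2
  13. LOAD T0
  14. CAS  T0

Tracing schedule C:
step 1: T1 LOAD ⇒ load; ctr=5 reg=5
step 2: T1 CAS ⇒ ok; ctr=6 reg=5
step 3: T3 LOAD ⇒ load; ctr=6 reg=6
step 4: T3 CAS ⇒ ok; ctr=7 reg=6
step 5: T0 LOAD ⇒ load; ctr=7 reg=7
step 6: T2 LOAD ⇒ load; ctr=7 reg=7
step 7: T0 CAS ⇒ ok; ctr=8 reg=7
step 8: T2 CAS ⇒ retry; ctr=8 reg=7
step 9: T0 LOAD ⇒ load; ctr=8 reg=8
step 10: T2 LOAD ⇒ load; ctr=8 reg=8
step 11: T0 CAS ⇒ ok; ctr=9 reg=8
step 12: T2 CAS ⇒ retry; ctr=9 reg=8
step 13: T0 LOAD ⇒ load; ctr=9 reg=9
step 14: T0 CAS ⇒ ok; ctr=10 reg=9

C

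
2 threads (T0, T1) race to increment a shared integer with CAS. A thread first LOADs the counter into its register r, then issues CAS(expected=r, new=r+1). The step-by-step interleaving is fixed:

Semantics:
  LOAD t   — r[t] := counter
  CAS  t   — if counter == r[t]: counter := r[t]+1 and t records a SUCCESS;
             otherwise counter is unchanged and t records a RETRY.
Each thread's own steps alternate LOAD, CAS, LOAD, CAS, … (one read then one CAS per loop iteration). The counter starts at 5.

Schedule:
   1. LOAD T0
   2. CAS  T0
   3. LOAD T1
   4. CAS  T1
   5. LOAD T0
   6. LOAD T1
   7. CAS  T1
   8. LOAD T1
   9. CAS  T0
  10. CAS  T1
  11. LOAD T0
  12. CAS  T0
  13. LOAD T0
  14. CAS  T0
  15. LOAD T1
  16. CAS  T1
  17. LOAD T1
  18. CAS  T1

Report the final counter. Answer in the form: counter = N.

T0 LOAD — after: cnt=5, r=5 — load
T0 CAS — after: cnt=6, r=5 — ok
T1 LOAD — after: cnt=6, r=6 — load
T1 CAS — after: cnt=7, r=6 — ok
T0 LOAD — after: cnt=7, r=7 — load
T1 LOAD — after: cnt=7, r=7 — load
T1 CAS — after: cnt=8, r=7 — ok
T1 LOAD — after: cnt=8, r=8 — load
T0 CAS — after: cnt=8, r=7 — retry
T1 CAS — after: cnt=9, r=8 — ok
T0 LOAD — after: cnt=9, r=9 — load
T0 CAS — after: cnt=10, r=9 — ok
T0 LOAD — after: cnt=10, r=10 — load
T0 CAS — after: cnt=11, r=10 — ok
T1 LOAD — after: cnt=11, r=11 — load
T1 CAS — after: cnt=12, r=11 — ok
T1 LOAD — after: cnt=12, r=12 — load
T1 CAS — after: cnt=13, r=12 — ok

counter = 13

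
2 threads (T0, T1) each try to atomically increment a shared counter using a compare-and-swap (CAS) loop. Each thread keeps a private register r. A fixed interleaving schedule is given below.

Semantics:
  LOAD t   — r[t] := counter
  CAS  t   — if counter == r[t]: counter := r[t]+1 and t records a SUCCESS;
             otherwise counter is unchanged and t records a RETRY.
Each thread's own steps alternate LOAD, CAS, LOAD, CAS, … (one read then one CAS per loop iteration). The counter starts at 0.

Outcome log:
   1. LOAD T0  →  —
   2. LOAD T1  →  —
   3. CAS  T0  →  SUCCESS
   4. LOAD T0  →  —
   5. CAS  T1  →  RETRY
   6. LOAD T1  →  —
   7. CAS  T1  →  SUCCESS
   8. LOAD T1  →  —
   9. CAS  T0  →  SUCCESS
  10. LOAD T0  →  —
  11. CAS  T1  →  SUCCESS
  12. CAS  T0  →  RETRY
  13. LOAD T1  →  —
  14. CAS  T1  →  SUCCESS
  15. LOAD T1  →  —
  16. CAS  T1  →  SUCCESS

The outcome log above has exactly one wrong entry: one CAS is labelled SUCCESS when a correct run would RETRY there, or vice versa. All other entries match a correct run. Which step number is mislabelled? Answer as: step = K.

step = 9

Re-executing:
T0 LOAD — after: cnt=0, r=0 — load
T1 LOAD — after: cnt=0, r=0 — load
T0 CAS — after: cnt=1, r=0 — ok
T0 LOAD — after: cnt=1, r=1 — load
T1 CAS — after: cnt=1, r=0 — retry
T1 LOAD — after: cnt=1, r=1 — load
T1 CAS — after: cnt=2, r=1 — ok
T1 LOAD — after: cnt=2, r=2 — load
T0 CAS — after: cnt=2, r=1 — retry
T0 LOAD — after: cnt=2, r=2 — load
T1 CAS — after: cnt=3, r=2 — ok
T0 CAS — after: cnt=3, r=2 — retry
T1 LOAD — after: cnt=3, r=3 — load
T1 CAS — after: cnt=4, r=3 — ok
T1 LOAD — after: cnt=4, r=4 — load
T1 CAS — after: cnt=5, r=4 — ok
Log disagrees first at step 9.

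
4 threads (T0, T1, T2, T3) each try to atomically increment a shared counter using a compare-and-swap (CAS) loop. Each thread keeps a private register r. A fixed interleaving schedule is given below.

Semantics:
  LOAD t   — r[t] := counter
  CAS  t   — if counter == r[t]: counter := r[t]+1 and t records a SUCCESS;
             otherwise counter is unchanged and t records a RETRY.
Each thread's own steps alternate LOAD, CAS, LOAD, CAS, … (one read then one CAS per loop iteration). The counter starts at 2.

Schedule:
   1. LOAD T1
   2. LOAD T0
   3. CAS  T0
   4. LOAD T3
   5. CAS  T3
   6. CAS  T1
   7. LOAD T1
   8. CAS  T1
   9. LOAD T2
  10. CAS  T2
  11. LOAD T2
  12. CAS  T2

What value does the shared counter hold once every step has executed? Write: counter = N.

counter = 7

step 1: T1 LOAD ⇒ load; ctr=2 reg=2
step 2: T0 LOAD ⇒ load; ctr=2 reg=2
step 3: T0 CAS ⇒ ok; ctr=3 reg=2
step 4: T3 LOAD ⇒ load; ctr=3 reg=3
step 5: T3 CAS ⇒ ok; ctr=4 reg=3
step 6: T1 CAS ⇒ retry; ctr=4 reg=2
step 7: T1 LOAD ⇒ load; ctr=4 reg=4
step 8: T1 CAS ⇒ ok; ctr=5 reg=4
step 9: T2 LOAD ⇒ load; ctr=5 reg=5
step 10: T2 CAS ⇒ ok; ctr=6 reg=5
step 11: T2 LOAD ⇒ load; ctr=6 reg=6
step 12: T2 CAS ⇒ ok; ctr=7 reg=6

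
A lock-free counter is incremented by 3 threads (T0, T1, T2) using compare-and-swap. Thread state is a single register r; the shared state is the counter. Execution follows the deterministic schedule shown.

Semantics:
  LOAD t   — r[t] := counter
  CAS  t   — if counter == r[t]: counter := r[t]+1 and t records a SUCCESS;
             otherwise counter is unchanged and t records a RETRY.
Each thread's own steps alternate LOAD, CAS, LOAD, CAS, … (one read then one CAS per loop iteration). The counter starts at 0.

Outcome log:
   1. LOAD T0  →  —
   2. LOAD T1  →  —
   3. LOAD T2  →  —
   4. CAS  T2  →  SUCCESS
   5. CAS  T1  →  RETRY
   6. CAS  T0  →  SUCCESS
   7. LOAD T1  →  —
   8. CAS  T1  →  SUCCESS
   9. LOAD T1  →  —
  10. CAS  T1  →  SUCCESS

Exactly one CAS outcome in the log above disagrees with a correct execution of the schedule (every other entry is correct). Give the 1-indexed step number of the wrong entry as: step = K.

step = 6

Correct run:
1. LOAD T0 → mem=0 r[T0]=0 [LOAD]
2. LOAD T1 → mem=0 r[T1]=0 [LOAD]
3. LOAD T2 → mem=0 r[T2]=0 [LOAD]
4. CAS T2 → mem=1 r[T2]=0 [OK]
5. CAS T1 → mem=1 r[T1]=0 [RETRY]
6. CAS T0 → mem=1 r[T0]=0 [RETRY]
7. LOAD T1 → mem=1 r[T1]=1 [LOAD]
8. CAS T1 → mem=2 r[T1]=1 [OK]
9. LOAD T1 → mem=2 r[T1]=2 [LOAD]
10. CAS T1 → mem=3 r[T1]=2 [OK]
Log disagrees first at step 6.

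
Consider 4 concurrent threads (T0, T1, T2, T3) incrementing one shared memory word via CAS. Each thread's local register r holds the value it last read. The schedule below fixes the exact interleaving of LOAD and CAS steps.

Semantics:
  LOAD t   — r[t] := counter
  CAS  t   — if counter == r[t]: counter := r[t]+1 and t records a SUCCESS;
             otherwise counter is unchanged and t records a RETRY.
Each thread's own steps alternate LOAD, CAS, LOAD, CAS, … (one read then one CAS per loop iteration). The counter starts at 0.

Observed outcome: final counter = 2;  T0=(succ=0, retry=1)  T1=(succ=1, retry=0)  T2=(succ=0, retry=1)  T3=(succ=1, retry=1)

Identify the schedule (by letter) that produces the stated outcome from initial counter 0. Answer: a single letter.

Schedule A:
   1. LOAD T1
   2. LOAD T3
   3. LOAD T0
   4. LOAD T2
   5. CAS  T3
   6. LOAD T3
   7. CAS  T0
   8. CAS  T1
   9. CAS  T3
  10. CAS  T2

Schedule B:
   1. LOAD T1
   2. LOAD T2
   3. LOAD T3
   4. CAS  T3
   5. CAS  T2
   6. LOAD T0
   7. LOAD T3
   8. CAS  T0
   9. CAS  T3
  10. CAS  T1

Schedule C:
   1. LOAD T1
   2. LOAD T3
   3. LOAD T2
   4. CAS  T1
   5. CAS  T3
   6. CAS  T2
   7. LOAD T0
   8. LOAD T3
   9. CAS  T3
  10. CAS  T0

C

Run C:
   1) LOAD T1:  M=0  r_T1=0
   2) LOAD T3:  M=0  r_T3=0
   3) LOAD T2:  M=0  r_T2=0
   4) CAS  T1:  M=1  r_T1=0 ✓
   5) CAS  T3:  M=1  r_T3=0 ✗
   6) CAS  T2:  M=1  r_T2=0 ✗
   7) LOAD T0:  M=1  r_T0=1
   8) LOAD T3:  M=1  r_T3=1
   9) CAS  T3:  M=2  r_T3=1 ✓
  10) CAS  T0:  M=2  r_T0=1 ✗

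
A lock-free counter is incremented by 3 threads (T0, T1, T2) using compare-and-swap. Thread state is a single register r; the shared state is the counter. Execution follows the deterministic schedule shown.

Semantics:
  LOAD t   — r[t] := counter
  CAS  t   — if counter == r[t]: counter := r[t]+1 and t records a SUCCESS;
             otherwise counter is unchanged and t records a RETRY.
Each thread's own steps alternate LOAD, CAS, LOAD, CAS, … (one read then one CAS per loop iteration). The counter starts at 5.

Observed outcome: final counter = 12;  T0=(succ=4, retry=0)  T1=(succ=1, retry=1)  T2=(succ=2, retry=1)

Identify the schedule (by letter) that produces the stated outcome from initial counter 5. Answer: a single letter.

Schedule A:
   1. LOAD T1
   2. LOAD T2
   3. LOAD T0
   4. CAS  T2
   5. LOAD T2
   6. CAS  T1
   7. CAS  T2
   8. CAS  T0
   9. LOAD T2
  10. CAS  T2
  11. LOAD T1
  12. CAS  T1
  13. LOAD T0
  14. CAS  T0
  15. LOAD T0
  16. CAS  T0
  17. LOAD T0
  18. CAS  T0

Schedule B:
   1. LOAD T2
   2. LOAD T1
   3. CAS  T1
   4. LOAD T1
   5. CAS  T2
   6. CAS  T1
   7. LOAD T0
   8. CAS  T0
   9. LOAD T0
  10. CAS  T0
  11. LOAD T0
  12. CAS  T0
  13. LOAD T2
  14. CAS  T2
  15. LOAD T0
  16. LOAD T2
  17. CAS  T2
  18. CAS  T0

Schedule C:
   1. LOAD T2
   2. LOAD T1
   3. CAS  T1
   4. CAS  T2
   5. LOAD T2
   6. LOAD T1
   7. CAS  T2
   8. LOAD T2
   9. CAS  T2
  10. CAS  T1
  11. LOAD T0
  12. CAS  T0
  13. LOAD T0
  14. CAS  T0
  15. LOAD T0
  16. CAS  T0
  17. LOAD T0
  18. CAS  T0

C

Run C:
#1 T2 reads 5
#2 T1 reads 5
#3 T1 CAS(5→6) writes; counter now 6
#4 T2 CAS(5→6) fails; counter now 6
#5 T2 reads 6
#6 T1 reads 6
#7 T2 CAS(6→7) writes; counter now 7
#8 T2 reads 7
#9 T2 CAS(7→8) writes; counter now 8
#10 T1 CAS(6→7) fails; counter now 8
#11 T0 reads 8
#12 T0 CAS(8→9) writes; counter now 9
#13 T0 reads 9
#14 T0 CAS(9→10) writes; counter now 10
#15 T0 reads 10
#16 T0 CAS(10→11) writes; counter now 11
#17 T0 reads 11
#18 T0 CAS(11→12) writes; counter now 12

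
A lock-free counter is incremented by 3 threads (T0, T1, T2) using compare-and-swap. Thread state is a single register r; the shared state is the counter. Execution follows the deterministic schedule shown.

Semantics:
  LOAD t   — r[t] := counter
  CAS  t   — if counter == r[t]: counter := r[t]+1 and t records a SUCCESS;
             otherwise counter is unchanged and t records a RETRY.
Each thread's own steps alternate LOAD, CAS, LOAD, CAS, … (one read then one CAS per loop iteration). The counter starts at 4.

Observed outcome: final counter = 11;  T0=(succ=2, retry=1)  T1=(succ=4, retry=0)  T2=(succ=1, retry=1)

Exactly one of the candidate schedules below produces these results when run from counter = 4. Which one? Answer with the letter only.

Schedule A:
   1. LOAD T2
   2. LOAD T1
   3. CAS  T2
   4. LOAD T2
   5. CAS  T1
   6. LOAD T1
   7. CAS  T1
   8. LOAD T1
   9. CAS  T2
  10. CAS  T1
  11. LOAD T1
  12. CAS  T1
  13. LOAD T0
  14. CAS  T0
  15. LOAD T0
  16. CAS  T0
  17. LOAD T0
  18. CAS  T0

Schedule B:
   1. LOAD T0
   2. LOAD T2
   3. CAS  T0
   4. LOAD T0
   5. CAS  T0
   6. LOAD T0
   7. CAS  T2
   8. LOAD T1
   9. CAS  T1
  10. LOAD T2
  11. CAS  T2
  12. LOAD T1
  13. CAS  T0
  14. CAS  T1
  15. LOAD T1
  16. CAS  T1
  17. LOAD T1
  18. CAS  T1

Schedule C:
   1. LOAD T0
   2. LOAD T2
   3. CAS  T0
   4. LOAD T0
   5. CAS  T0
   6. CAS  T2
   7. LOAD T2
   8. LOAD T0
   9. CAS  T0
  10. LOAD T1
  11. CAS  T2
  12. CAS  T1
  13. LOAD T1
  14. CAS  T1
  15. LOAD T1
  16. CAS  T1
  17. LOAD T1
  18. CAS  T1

B

Simulating candidate B:
step 1: T0 LOAD ⇒ load; ctr=4 reg=4
step 2: T2 LOAD ⇒ load; ctr=4 reg=4
step 3: T0 CAS ⇒ ok; ctr=5 reg=4
step 4: T0 LOAD ⇒ load; ctr=5 reg=5
step 5: T0 CAS ⇒ ok; ctr=6 reg=5
step 6: T0 LOAD ⇒ load; ctr=6 reg=6
step 7: T2 CAS ⇒ retry; ctr=6 reg=4
step 8: T1 LOAD ⇒ load; ctr=6 reg=6
step 9: T1 CAS ⇒ ok; ctr=7 reg=6
step 10: T2 LOAD ⇒ load; ctr=7 reg=7
step 11: T2 CAS ⇒ ok; ctr=8 reg=7
step 12: T1 LOAD ⇒ load; ctr=8 reg=8
step 13: T0 CAS ⇒ retry; ctr=8 reg=6
step 14: T1 CAS ⇒ ok; ctr=9 reg=8
step 15: T1 LOAD ⇒ load; ctr=9 reg=9
step 16: T1 CAS ⇒ ok; ctr=10 reg=9
step 17: T1 LOAD ⇒ load; ctr=10 reg=10
step 18: T1 CAS ⇒ ok; ctr=11 reg=10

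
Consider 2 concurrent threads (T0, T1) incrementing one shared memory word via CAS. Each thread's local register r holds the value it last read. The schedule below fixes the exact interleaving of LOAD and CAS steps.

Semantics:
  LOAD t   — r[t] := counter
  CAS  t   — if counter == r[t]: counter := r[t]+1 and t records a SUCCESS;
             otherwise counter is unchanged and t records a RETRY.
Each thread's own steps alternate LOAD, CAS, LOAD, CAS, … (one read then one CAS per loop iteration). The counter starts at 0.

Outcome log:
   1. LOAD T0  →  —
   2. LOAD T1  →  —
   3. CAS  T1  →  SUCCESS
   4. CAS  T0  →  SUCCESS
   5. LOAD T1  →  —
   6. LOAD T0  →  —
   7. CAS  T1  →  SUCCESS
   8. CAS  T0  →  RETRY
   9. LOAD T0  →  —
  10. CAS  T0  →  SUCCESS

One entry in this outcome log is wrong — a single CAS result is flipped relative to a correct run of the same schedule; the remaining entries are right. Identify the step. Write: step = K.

Re-executing:
T0 LOAD — after: cnt=0, r=0 — load
T1 LOAD — after: cnt=0, r=0 — load
T1 CAS — after: cnt=1, r=0 — ok
T0 CAS — after: cnt=1, r=0 — retry
T1 LOAD — after: cnt=1, r=1 — load
T0 LOAD — after: cnt=1, r=1 — load
T1 CAS — after: cnt=2, r=1 — ok
T0 CAS — after: cnt=2, r=1 — retry
T0 LOAD — after: cnt=2, r=2 — load
T0 CAS — after: cnt=3, r=2 — ok
Flip is step 4.

step = 4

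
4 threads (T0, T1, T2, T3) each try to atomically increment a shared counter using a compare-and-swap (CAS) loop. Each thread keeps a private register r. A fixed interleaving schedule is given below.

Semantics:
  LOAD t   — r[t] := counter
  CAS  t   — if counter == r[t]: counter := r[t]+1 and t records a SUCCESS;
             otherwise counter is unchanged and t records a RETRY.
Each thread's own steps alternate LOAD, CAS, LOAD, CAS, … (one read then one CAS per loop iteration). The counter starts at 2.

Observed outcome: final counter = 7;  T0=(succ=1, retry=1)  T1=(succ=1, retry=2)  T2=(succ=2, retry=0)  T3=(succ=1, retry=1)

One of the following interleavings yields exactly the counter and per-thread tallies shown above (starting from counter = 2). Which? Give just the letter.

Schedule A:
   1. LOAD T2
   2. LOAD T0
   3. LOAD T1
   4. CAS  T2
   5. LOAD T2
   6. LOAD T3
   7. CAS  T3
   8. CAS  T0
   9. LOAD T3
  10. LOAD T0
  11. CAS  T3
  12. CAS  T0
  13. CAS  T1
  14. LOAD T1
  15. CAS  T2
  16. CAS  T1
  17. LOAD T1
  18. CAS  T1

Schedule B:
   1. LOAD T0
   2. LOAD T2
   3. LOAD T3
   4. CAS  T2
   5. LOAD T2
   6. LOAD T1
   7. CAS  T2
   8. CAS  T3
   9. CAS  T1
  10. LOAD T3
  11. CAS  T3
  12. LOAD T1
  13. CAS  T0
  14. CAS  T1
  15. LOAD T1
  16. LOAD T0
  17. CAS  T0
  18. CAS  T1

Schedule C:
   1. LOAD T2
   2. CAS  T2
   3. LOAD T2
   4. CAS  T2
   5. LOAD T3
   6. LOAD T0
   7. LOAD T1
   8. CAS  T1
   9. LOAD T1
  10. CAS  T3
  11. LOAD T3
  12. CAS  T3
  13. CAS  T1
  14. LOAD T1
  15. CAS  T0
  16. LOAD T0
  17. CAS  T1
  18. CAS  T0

B

Run B:
T0 LOAD — after: cnt=2, r=2 — load
T2 LOAD — after: cnt=2, r=2 — load
T3 LOAD — after: cnt=2, r=2 — load
T2 CAS — after: cnt=3, r=2 — ok
T2 LOAD — after: cnt=3, r=3 — load
T1 LOAD — after: cnt=3, r=3 — load
T2 CAS — after: cnt=4, r=3 — ok
T3 CAS — after: cnt=4, r=2 — retry
T1 CAS — after: cnt=4, r=3 — retry
T3 LOAD — after: cnt=4, r=4 — load
T3 CAS — after: cnt=5, r=4 — ok
T1 LOAD — after: cnt=5, r=5 — load
T0 CAS — after: cnt=5, r=2 — retry
T1 CAS — after: cnt=6, r=5 — ok
T1 LOAD — after: cnt=6, r=6 — load
T0 LOAD — after: cnt=6, r=6 — load
T0 CAS — after: cnt=7, r=6 — ok
T1 CAS — after: cnt=7, r=6 — retry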